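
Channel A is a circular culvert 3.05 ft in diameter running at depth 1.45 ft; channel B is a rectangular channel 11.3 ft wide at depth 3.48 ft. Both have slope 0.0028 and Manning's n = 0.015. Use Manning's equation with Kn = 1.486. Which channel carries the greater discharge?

Channel A: For a circular section of diameter D = 3.05 ft at depth y = 1.45 ft, the central angle is θ = 2 arccos(1 − 2y/D) = 3.043 rad. Then A = (D²/8)(θ − sin θ) = 3.424 ft² and P = Dθ/2 = 4.641 ft. Hydraulic radius R = A/P = 3.424/4.641 = 0.7379 ft. Q_A = (1.486/0.015)·3.424·0.7379^(2/3)·√0.0028 = 14.66 ft³/s.
Channel B: Flow area A = b·y = 11.3 × 3.48 = 39.32 ft². Wetted perimeter P = b + 2y = 11.3 + 2×3.48 = 18.26 ft. Hydraulic radius R = A/P = 39.32/18.26 = 2.154 ft. Q_B = (1.486/0.015)·39.32·2.154^(2/3)·√0.0028 = 343.8 ft³/s.
Q_A = 14.66 ft³/s vs Q_B = 343.8 ft³/s, so channel B carries more.

channel B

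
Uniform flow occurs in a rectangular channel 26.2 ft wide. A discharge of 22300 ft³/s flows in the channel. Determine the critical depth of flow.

y_c = 28.2 ft

For a rectangular channel, critical depth y_c = (q²/g)^(1/3) where q = Q/b = 22300/26.2 = 851.1 ft²/s.
So y_c = (851.1²/32.2)^(1/3) = 28.2 ft.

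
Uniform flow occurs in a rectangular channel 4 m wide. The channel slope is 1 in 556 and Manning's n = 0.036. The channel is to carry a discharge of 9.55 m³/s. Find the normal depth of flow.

y_n = 2.02 m

Manning's equation rearranged: A R^(2/3) = nQ / (1·√S) = 0.036 × 9.55 / (√0.001799) = 8.107.
Trying y = 1.38 m: A R^(2/3) = 4.822 — low.
Trying y = 2.56 m: A R^(2/3) = 11.06 — high.
Trying y = 2.02 m: A R^(2/3) = 8.107 — ≈ 8.107.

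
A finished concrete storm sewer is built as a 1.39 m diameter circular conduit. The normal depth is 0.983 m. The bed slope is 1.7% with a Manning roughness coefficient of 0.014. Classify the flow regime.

supercritical

For a circular section of diameter D = 1.39 m at depth y = 0.983 m, the central angle is θ = 2 arccos(1 − 2y/D) = 3.996 rad. Then A = (D²/8)(θ − sin θ) = 1.147 m² and P = Dθ/2 = 2.777 m.
Hydraulic radius R = A/P = 1.147/2.777 = 0.4131 m.
V = (1/n) R^(2/3) √S = (1/0.014) × 0.4131^(2/3) × √0.017 = 5.166 m/s. Hydraulic depth D_h = A/T = 1.147/1.265 = 0.9069 m.
Froude number Fr = V/√(g·D_h) = 5.166/√(9.81×0.9069) = 1.73, which is greater than 1, so the flow is supercritical.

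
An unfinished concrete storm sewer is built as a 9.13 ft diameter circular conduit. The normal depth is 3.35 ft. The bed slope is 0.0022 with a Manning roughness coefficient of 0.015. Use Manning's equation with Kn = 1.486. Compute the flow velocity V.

V = 6.96 ft/s

For a circular section of diameter D = 9.13 ft at depth y = 3.35 ft, the central angle is θ = 2 arccos(1 − 2y/D) = 2.603 rad. Then A = (D²/8)(θ − sin θ) = 21.77 ft² and P = Dθ/2 = 11.88 ft.
Hydraulic radius R = A/P = 21.77/11.88 = 1.833 ft.
From Manning's equation, V = (1.486/n) R^(2/3) S^(1/2) = (1.486/0.015) × 1.833^(2/3) × 0.0022^(1/2) = 6.96 ft/s.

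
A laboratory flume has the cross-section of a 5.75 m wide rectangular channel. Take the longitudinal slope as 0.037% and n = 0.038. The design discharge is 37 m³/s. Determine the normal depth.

y_n = 7.76 m

Manning's equation rearranged: A R^(2/3) = nQ / (1·√S) = 0.038 × 37 / (√0.00037) = 73.09.
At y = 8.9 m: A R^(2/3) = 85.86 — too large.
At y = 7.76 m: A R^(2/3) = 73.12 — matches.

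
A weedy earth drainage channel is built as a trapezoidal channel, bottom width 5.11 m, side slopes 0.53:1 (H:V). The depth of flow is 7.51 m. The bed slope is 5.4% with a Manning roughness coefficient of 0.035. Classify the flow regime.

supercritical

With bottom width b = 5.11 m and side slope z = 0.53: A = (b + zy)y = (5.11 + 0.53×7.51)×7.51 = 68.27 m²; P = b + 2y√(1+z²) = 5.11 + 2×7.51×1.132 = 22.11 m.
Hydraulic radius R = A/P = 68.27/22.11 = 3.088 m.
V = (1/n) R^(2/3) √S = (1/0.035) × 3.088^(2/3) × √0.054 = 14.08 m/s. Hydraulic depth D_h = A/T = 68.27/13.07 = 5.223 m.
Froude number Fr = V/√(g·D_h) = 14.08/√(9.81×5.223) = 1.97, which is greater than 1, so the flow is supercritical.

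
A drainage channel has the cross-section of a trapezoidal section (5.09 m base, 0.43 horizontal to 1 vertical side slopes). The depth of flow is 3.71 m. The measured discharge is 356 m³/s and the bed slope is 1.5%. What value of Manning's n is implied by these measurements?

With bottom width b = 5.09 m and side slope z = 0.43: A = (b + zy)y = (5.09 + 0.43×3.71)×3.71 = 24.8 m²; P = b + 2y√(1+z²) = 5.09 + 2×3.71×1.089 = 13.17 m.
Hydraulic radius R = A/P = 24.8/13.17 = 1.884 m.
Rearranging Manning's equation: n = (1/Q) A R^(2/3) S^(1/2) = (1/356) × 24.8 × 1.884^(2/3) × √0.015 = 0.013.

n = 0.013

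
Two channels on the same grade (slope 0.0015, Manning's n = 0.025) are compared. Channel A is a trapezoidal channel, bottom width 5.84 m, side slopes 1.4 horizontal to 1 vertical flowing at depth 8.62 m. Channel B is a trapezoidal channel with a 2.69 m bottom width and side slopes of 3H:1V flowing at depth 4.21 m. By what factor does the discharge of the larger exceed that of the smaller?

Channel A: With bottom width b = 5.84 m and side slope z = 1.4: A = (b + zy)y = (5.84 + 1.4×8.62)×8.62 = 154.4 m²; P = b + 2y√(1+z²) = 5.84 + 2×8.62×1.72 = 35.5 m. Hydraulic radius R = A/P = 154.4/35.5 = 4.348 m. Q_A = (1/0.025)·154.4·4.348^(2/3)·√0.0015 = 637.1 m³/s.
Channel B: With bottom width b = 2.69 m and side slope z = 3: A = (b + zy)y = (2.69 + 3×4.21)×4.21 = 64.5 m²; P = b + 2y√(1+z²) = 2.69 + 2×4.21×3.162 = 29.32 m. Hydraulic radius R = A/P = 64.5/29.32 = 2.2 m. Q_B = (1/0.025)·64.5·2.2^(2/3)·√0.0015 = 169 m³/s.
The larger discharge is 637.1 m³/s and the smaller is 169 m³/s; the ratio is 3.77.

3.77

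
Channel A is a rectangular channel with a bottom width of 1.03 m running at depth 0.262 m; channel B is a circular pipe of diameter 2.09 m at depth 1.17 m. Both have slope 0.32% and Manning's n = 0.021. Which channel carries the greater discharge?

channel B

Channel A: Flow area A = b·y = 1.03 × 0.262 = 0.2699 m². Wetted perimeter P = b + 2y = 1.03 + 2×0.262 = 1.554 m. Hydraulic radius R = A/P = 0.2699/1.554 = 0.1737 m. Q_A = (1/0.021)·0.2699·0.1737^(2/3)·√0.0032 = 0.2263 m³/s.
Channel B: For a circular section of diameter D = 2.09 m at depth y = 1.17 m, the central angle is θ = 2 arccos(1 − 2y/D) = 3.381 rad. Then A = (D²/8)(θ − sin θ) = 1.976 m² and P = Dθ/2 = 3.534 m. Hydraulic radius R = A/P = 1.976/3.534 = 0.5592 m. Q_B = (1/0.021)·1.976·0.5592^(2/3)·√0.0032 = 3.613 m³/s.
Q_A = 0.2263 m³/s vs Q_B = 3.613 m³/s, so channel B carries more.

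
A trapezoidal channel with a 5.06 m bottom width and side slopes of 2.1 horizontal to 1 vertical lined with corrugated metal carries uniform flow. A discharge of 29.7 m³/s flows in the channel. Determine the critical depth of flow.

At critical depth, Q² T / (g A³) = 1, i.e. A³/T = Q²/g = 29.7²/9.81 = 89.92.
At y = 0.878 m: A³/T = 25.46 — too small.
At y = 1.51 m: A³/T = 168.4 — too large.
At y = 1.27 m: A³/T = 90.92 — ≈ 89.92.

y_c = 1.27 m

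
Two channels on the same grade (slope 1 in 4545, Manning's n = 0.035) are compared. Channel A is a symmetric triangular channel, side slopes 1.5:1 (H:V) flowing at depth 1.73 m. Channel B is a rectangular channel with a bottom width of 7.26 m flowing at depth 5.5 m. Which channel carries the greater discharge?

Channel A: For a triangular section with side slope z = 1.5: A = zy² = 1.5×1.73² = 4.489 m²; P = 2y√(1+z²) = 2×1.73×1.803 = 6.238 m. Hydraulic radius R = A/P = 4.489/6.238 = 0.7197 m. Q_A = (1/0.035)·4.489·0.7197^(2/3)·√0.00022 = 1.528 m³/s.
Channel B: Flow area A = b·y = 7.26 × 5.5 = 39.93 m². Wetted perimeter P = b + 2y = 7.26 + 2×5.5 = 18.26 m. Hydraulic radius R = A/P = 39.93/18.26 = 2.187 m. Q_B = (1/0.035)·39.93·2.187^(2/3)·√0.00022 = 28.51 m³/s.
Q_A = 1.528 m³/s vs Q_B = 28.51 m³/s, so channel B carries more.

channel B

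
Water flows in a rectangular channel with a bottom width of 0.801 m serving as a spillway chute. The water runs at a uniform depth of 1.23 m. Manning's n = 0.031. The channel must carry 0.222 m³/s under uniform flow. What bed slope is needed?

Flow area A = b·y = 0.801 × 1.23 = 0.9852 m². Wetted perimeter P = b + 2y = 0.801 + 2×1.23 = 3.261 m.
Hydraulic radius R = A/P = 0.9852/3.261 = 0.3021 m.
From Manning's equation, S = [nQ / (1 A R^(2/3))]² = [0.031 × 0.222 / (1 × 0.9852 × 0.3021^(2/3))]² = 0.000241.

S = 0.000241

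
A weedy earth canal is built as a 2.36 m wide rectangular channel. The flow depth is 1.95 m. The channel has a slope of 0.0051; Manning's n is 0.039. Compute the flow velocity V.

Flow area A = b·y = 2.36 × 1.95 = 4.602 m². Wetted perimeter P = b + 2y = 2.36 + 2×1.95 = 6.26 m.
Hydraulic radius R = A/P = 4.602/6.26 = 0.7351 m.
From Manning's equation, V = (1/n) R^(2/3) S^(1/2) = (1/0.039) × 0.7351^(2/3) × 0.0051^(1/2) = 1.49 m/s.

V = 1.49 m/s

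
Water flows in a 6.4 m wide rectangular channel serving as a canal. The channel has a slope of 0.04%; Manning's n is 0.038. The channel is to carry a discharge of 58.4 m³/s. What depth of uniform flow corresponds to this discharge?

Manning's equation rearranged: A R^(2/3) = nQ / (1·√S) = 0.038 × 58.4 / (√0.0004) = 111.
Trying y = 12.2 m: A R^(2/3) = 145.2 — high.
Trying y = 9.66 m: A R^(2/3) = 110.9 — close enough.

y_n = 9.66 m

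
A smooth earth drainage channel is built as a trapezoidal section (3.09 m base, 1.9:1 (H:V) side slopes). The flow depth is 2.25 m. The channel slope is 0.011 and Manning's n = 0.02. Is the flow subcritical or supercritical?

supercritical

With bottom width b = 3.09 m and side slope z = 1.9: A = (b + zy)y = (3.09 + 1.9×2.25)×2.25 = 16.57 m²; P = b + 2y√(1+z²) = 3.09 + 2×2.25×2.147 = 12.75 m.
Hydraulic radius R = A/P = 16.57/12.75 = 1.3 m.
V = (1/n) R^(2/3) √S = (1/0.02) × 1.3^(2/3) × √0.011 = 6.245 m/s. Hydraulic depth D_h = A/T = 16.57/11.64 = 1.424 m.
Froude number Fr = V/√(g·D_h) = 6.245/√(9.81×1.424) = 1.67, which is greater than 1, so the flow is supercritical.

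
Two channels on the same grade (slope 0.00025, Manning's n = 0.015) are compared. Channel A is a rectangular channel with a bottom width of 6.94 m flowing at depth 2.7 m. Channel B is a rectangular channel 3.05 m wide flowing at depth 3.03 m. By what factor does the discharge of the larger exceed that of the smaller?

2.65

Channel A: Flow area A = b·y = 6.94 × 2.7 = 18.74 m². Wetted perimeter P = b + 2y = 6.94 + 2×2.7 = 12.34 m. Hydraulic radius R = A/P = 18.74/12.34 = 1.518 m. Q_A = (1/0.015)·18.74·1.518^(2/3)·√0.00025 = 26.09 m³/s.
Channel B: Flow area A = b·y = 3.05 × 3.03 = 9.241 m². Wetted perimeter P = b + 2y = 3.05 + 2×3.03 = 9.11 m. Hydraulic radius R = A/P = 9.241/9.11 = 1.014 m. Q_B = (1/0.015)·9.241·1.014^(2/3)·√0.00025 = 9.835 m³/s.
The larger discharge is 26.09 m³/s and the smaller is 9.835 m³/s; the ratio is 2.65.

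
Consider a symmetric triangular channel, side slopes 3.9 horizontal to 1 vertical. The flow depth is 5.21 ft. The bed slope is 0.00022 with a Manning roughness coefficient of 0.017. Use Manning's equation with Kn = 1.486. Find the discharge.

For a triangular section with side slope z = 3.9: A = zy² = 3.9×5.21² = 105.9 ft²; P = 2y√(1+z²) = 2×5.21×4.026 = 41.95 ft.
Hydraulic radius R = A/P = 105.9/41.95 = 2.523 ft.
Manning's equation: Q = (1.486/n) A R^(2/3) S^(1/2) = (1.486/0.017) × 105.9 × 2.523^(2/3) × 0.00022^(1/2) = 254 ft³/s.

Q = 254 ft³/s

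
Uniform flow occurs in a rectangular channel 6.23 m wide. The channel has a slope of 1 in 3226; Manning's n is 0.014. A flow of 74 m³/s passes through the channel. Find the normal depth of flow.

Manning's equation rearranged: A R^(2/3) = nQ / (1·√S) = 0.014 × 74 / (√0.00031) = 58.84.
Trying y = 7.45 m: A R^(2/3) = 78.43 — high.
Trying y = 5.88 m: A R^(2/3) = 58.85 — matches.

y_n = 5.88 m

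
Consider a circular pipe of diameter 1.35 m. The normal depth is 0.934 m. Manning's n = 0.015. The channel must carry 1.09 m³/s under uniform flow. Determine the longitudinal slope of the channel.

For a circular section of diameter D = 1.35 m at depth y = 0.934 m, the central angle is θ = 2 arccos(1 − 2y/D) = 3.929 rad. Then A = (D²/8)(θ − sin θ) = 1.057 m² and P = Dθ/2 = 2.652 m.
Hydraulic radius R = A/P = 1.057/2.652 = 0.3984 m.
From Manning's equation, S = [nQ / (1 A R^(2/3))]² = [0.015 × 1.09 / (1 × 1.057 × 0.3984^(2/3))]² = 0.000817.

S = 0.000817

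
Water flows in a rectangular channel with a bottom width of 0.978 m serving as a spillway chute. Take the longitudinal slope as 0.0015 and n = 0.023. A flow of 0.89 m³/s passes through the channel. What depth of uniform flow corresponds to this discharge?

y_n = 1.11 m

Manning's equation rearranged: A R^(2/3) = nQ / (1·√S) = 0.023 × 0.89 / (√0.0015) = 0.5285.
At y = 0.807 m: A R^(2/3) = 0.3572 — low.
At y = 1.34 m: A R^(2/3) = 0.6611 — high.
At y = 1.11 m: A R^(2/3) = 0.5283 — matches.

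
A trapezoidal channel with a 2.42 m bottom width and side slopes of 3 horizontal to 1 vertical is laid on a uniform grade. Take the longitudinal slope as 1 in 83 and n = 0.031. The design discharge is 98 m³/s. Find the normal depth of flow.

y_n = 2.4 m

Manning's equation rearranged: A R^(2/3) = nQ / (1·√S) = 0.031 × 98 / (√0.01205) = 27.68.
Try y = 1.89 m: A R^(2/3) = 15.93 — too small.
Try y = 3.04 m: A R^(2/3) = 48.4 — too large.
Try y = 2.4 m: A R^(2/3) = 27.67 — close enough.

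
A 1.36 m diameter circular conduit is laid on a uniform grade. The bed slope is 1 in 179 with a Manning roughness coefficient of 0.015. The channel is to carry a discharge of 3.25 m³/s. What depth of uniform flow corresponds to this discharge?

y_n = 1.03 m

Manning's equation rearranged: A R^(2/3) = nQ / (1·√S) = 0.015 × 3.25 / (√0.005587) = 0.6522.
Try y = 0.812 m: A R^(2/3) = 0.4719 — short.
Try y = 1.26 m: A R^(2/3) = 0.7605 — over.
Try y = 1.03 m: A R^(2/3) = 0.6526 — ≈ 0.6522.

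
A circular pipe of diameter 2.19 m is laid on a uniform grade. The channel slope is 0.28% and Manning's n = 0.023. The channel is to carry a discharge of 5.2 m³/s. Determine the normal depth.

Manning's equation rearranged: A R^(2/3) = nQ / (1·√S) = 0.023 × 5.2 / (√0.0028) = 2.26.
At y = 1.33 m: A R^(2/3) = 1.725 — short.
At y = 2.01 m: A R^(2/3) = 2.704 — over.
At y = 1.62 m: A R^(2/3) = 2.262 — matches.

y_n = 1.62 m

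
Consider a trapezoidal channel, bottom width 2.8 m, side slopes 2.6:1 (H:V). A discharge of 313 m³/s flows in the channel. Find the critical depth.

At critical depth, Q² T / (g A³) = 1, i.e. A³/T = Q²/g = 313²/9.81 = 9987.
Trying y = 5.1 m: A³/T = 18740 — high.
Trying y = 4.44 m: A³/T = 9978 — ≈ 9987.

y_c = 4.44 m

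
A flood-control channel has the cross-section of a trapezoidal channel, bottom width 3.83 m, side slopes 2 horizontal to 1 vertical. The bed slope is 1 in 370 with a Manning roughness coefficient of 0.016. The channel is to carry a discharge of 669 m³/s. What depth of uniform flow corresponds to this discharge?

y_n = 6.05 m

Manning's equation rearranged: A R^(2/3) = nQ / (1·√S) = 0.016 × 669 / (√0.002703) = 205.9.
Try y = 7.19 m: A R^(2/3) = 309.7 — over.
Try y = 6.05 m: A R^(2/3) = 205.8 — ≈ 205.9.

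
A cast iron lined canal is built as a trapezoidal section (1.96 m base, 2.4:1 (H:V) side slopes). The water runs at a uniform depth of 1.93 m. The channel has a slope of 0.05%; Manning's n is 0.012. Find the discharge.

Q = 24.7 m³/s

With bottom width b = 1.96 m and side slope z = 2.4: A = (b + zy)y = (1.96 + 2.4×1.93)×1.93 = 12.72 m²; P = b + 2y√(1+z²) = 1.96 + 2×1.93×2.6 = 12 m.
Hydraulic radius R = A/P = 12.72/12 = 1.061 m.
Manning's equation: Q = (1/n) A R^(2/3) S^(1/2) = (1/0.012) × 12.72 × 1.061^(2/3) × 0.0005^(1/2) = 24.7 m³/s.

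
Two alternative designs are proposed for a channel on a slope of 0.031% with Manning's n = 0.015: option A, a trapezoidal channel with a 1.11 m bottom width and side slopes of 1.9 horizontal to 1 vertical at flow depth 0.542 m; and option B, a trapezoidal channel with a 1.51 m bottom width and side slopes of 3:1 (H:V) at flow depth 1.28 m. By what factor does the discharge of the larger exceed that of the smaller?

9.72

Channel A: With bottom width b = 1.11 m and side slope z = 1.9: A = (b + zy)y = (1.11 + 1.9×0.542)×0.542 = 1.16 m²; P = b + 2y√(1+z²) = 1.11 + 2×0.542×2.147 = 3.437 m. Hydraulic radius R = A/P = 1.16/3.437 = 0.3374 m. Q_A = (1/0.015)·1.16·0.3374^(2/3)·√0.00031 = 0.6598 m³/s.
Channel B: With bottom width b = 1.51 m and side slope z = 3: A = (b + zy)y = (1.51 + 3×1.28)×1.28 = 6.848 m²; P = b + 2y√(1+z²) = 1.51 + 2×1.28×3.162 = 9.605 m. Hydraulic radius R = A/P = 6.848/9.605 = 0.7129 m. Q_B = (1/0.015)·6.848·0.7129^(2/3)·√0.00031 = 6.415 m³/s.
The larger discharge is 6.415 m³/s and the smaller is 0.6598 m³/s; the ratio is 9.72.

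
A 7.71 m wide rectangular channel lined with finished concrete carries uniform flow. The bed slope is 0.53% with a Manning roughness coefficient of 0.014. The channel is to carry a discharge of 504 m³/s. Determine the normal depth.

Manning's equation rearranged: A R^(2/3) = nQ / (1·√S) = 0.014 × 504 / (√0.0053) = 96.92.
Try y = 7.6 m: A R^(2/3) = 109.6 — too large.
Try y = 4.73 m: A R^(2/3) = 60.26 — too small.
Try y = 6.88 m: A R^(2/3) = 96.94 — ≈ 96.92.

y_n = 6.88 m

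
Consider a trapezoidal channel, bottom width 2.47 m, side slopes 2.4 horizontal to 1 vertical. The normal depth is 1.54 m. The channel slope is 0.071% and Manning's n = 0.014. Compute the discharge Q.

With bottom width b = 2.47 m and side slope z = 2.4: A = (b + zy)y = (2.47 + 2.4×1.54)×1.54 = 9.496 m²; P = b + 2y√(1+z²) = 2.47 + 2×1.54×2.6 = 10.48 m.
Hydraulic radius R = A/P = 9.496/10.48 = 0.9062 m.
Manning's equation: Q = (1/n) A R^(2/3) S^(1/2) = (1/0.014) × 9.496 × 0.9062^(2/3) × 0.00071^(1/2) = 16.9 m³/s.

Q = 16.9 m³/s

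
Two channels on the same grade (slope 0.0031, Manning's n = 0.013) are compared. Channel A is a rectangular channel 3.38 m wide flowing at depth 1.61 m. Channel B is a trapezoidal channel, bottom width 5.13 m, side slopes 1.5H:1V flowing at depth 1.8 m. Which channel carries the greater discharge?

Channel A: Flow area A = b·y = 3.38 × 1.61 = 5.442 m². Wetted perimeter P = b + 2y = 3.38 + 2×1.61 = 6.6 m. Hydraulic radius R = A/P = 5.442/6.6 = 0.8245 m. Q_A = (1/0.013)·5.442·0.8245^(2/3)·√0.0031 = 20.49 m³/s.
Channel B: With bottom width b = 5.13 m and side slope z = 1.5: A = (b + zy)y = (5.13 + 1.5×1.8)×1.8 = 14.09 m²; P = b + 2y√(1+z²) = 5.13 + 2×1.8×1.803 = 11.62 m. Hydraulic radius R = A/P = 14.09/11.62 = 1.213 m. Q_B = (1/0.013)·14.09·1.213^(2/3)·√0.0031 = 68.65 m³/s.
Q_A = 20.49 m³/s vs Q_B = 68.65 m³/s, so channel B carries more.

channel B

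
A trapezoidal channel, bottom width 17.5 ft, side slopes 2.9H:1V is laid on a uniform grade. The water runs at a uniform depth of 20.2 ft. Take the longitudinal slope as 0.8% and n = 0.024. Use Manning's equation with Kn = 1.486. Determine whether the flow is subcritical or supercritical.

supercritical

With bottom width b = 17.5 ft and side slope z = 2.9: A = (b + zy)y = (17.5 + 2.9×20.2)×20.2 = 1537 ft²; P = b + 2y√(1+z²) = 17.5 + 2×20.2×3.068 = 141.4 ft.
Hydraulic radius R = A/P = 1537/141.4 = 10.87 ft.
V = (1.486/n) R^(2/3) √S = (1.486/0.024) × 10.87^(2/3) × √0.008 = 27.17 ft/s. Hydraulic depth D_h = A/T = 1537/134.7 = 11.41 ft.
Froude number Fr = V/√(g·D_h) = 27.17/√(32.2×11.41) = 1.42, which is greater than 1, so the flow is supercritical.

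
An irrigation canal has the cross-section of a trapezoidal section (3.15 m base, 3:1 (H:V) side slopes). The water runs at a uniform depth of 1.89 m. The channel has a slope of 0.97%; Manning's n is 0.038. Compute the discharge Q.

With bottom width b = 3.15 m and side slope z = 3: A = (b + zy)y = (3.15 + 3×1.89)×1.89 = 16.67 m²; P = b + 2y√(1+z²) = 3.15 + 2×1.89×3.162 = 15.1 m.
Hydraulic radius R = A/P = 16.67/15.1 = 1.104 m.
Manning's equation: Q = (1/n) A R^(2/3) S^(1/2) = (1/0.038) × 16.67 × 1.104^(2/3) × 0.0097^(1/2) = 46.1 m³/s.

Q = 46.1 m³/s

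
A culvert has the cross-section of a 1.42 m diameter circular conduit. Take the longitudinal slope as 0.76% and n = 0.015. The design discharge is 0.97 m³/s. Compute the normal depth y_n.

Manning's equation rearranged: A R^(2/3) = nQ / (1·√S) = 0.015 × 0.97 / (√0.0076) = 0.1669.
Try y = 0.341 m: A R^(2/3) = 0.1004 — short.
Try y = 0.555 m: A R^(2/3) = 0.2564 — over.
Try y = 0.442 m: A R^(2/3) = 0.167 — close enough.

y_n = 0.442 m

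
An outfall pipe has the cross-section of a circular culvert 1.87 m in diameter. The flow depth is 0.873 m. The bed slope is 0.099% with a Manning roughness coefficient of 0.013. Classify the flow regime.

subcritical

For a circular section of diameter D = 1.87 m at depth y = 0.873 m, the central angle is θ = 2 arccos(1 − 2y/D) = 3.009 rad. Then A = (D²/8)(θ − sin θ) = 1.257 m² and P = Dθ/2 = 2.813 m.
Hydraulic radius R = A/P = 1.257/2.813 = 0.4469 m.
V = (1/n) R^(2/3) √S = (1/0.013) × 0.4469^(2/3) × √0.00099 = 1.415 m/s. Hydraulic depth D_h = A/T = 1.257/1.866 = 0.6739 m.
Froude number Fr = V/√(g·D_h) = 1.415/√(9.81×0.6739) = 0.55, which is less than 1, so the flow is subcritical.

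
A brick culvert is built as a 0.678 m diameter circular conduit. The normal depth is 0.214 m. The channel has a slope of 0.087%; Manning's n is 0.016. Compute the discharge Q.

For a circular section of diameter D = 0.678 m at depth y = 0.214 m, the central angle is θ = 2 arccos(1 − 2y/D) = 2.386 rad. Then A = (D²/8)(θ − sin θ) = 0.09773 m² and P = Dθ/2 = 0.809 m.
Hydraulic radius R = A/P = 0.09773/0.809 = 0.1208 m.
Manning's equation: Q = (1/n) A R^(2/3) S^(1/2) = (1/0.016) × 0.09773 × 0.1208^(2/3) × 0.00087^(1/2) = 0.044 m³/s.

Q = 0.044 m³/s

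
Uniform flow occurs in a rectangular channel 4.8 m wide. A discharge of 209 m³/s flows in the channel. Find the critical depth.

For a rectangular channel, critical depth y_c = (q²/g)^(1/3) where q = Q/b = 209/4.8 = 43.54 m²/s.
So y_c = (43.54²/9.81)^(1/3) = 5.78 m.

y_c = 5.78 m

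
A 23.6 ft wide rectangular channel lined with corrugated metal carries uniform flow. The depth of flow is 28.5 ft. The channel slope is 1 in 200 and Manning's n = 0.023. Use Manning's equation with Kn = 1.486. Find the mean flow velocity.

V = 18.8 ft/s

Flow area A = b·y = 23.6 × 28.5 = 672.6 ft². Wetted perimeter P = b + 2y = 23.6 + 2×28.5 = 80.6 ft.
Hydraulic radius R = A/P = 672.6/80.6 = 8.345 ft.
From Manning's equation, V = (1.486/n) R^(2/3) S^(1/2) = (1.486/0.023) × 8.345^(2/3) × 0.005^(1/2) = 18.8 ft/s.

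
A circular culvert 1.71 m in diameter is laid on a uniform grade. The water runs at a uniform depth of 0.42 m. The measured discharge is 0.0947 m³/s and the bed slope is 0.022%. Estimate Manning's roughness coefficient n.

n = 0.027

For a circular section of diameter D = 1.71 m at depth y = 0.42 m, the central angle is θ = 2 arccos(1 − 2y/D) = 2.074 rad. Then A = (D²/8)(θ − sin θ) = 0.4379 m² and P = Dθ/2 = 1.773 m.
Hydraulic radius R = A/P = 0.4379/1.773 = 0.2469 m.
Rearranging Manning's equation: n = (1/Q) A R^(2/3) S^(1/2) = (1/0.0947) × 0.4379 × 0.2469^(2/3) × √0.00022 = 0.027.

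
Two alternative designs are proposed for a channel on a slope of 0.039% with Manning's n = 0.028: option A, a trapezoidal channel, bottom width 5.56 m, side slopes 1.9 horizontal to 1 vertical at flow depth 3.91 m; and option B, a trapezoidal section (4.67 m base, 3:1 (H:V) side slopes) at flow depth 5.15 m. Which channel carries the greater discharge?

channel B

Channel A: With bottom width b = 5.56 m and side slope z = 1.9: A = (b + zy)y = (5.56 + 1.9×3.91)×3.91 = 50.79 m²; P = b + 2y√(1+z²) = 5.56 + 2×3.91×2.147 = 22.35 m. Hydraulic radius R = A/P = 50.79/22.35 = 2.272 m. Q_A = (1/0.028)·50.79·2.272^(2/3)·√0.00039 = 61.91 m³/s.
Channel B: With bottom width b = 4.67 m and side slope z = 3: A = (b + zy)y = (4.67 + 3×5.15)×5.15 = 103.6 m²; P = b + 2y√(1+z²) = 4.67 + 2×5.15×3.162 = 37.24 m. Hydraulic radius R = A/P = 103.6/37.24 = 2.782 m. Q_B = (1/0.028)·103.6·2.782^(2/3)·√0.00039 = 144.6 m³/s.
Q_A = 61.91 m³/s vs Q_B = 144.6 m³/s, so channel B carries more.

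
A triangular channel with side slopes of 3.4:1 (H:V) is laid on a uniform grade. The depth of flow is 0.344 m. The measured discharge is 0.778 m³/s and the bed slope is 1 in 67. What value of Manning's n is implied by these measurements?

n = 0.019

For a triangular section with side slope z = 3.4: A = zy² = 3.4×0.344² = 0.4023 m²; P = 2y√(1+z²) = 2×0.344×3.544 = 2.438 m.
Hydraulic radius R = A/P = 0.4023/2.438 = 0.165 m.
Rearranging Manning's equation: n = (1/Q) A R^(2/3) S^(1/2) = (1/0.778) × 0.4023 × 0.165^(2/3) × √0.01493 = 0.019.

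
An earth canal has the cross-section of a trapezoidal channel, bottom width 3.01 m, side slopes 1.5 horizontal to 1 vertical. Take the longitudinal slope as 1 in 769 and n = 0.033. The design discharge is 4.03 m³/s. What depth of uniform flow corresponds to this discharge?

y_n = 1.03 m

Manning's equation rearranged: A R^(2/3) = nQ / (1·√S) = 0.033 × 4.03 / (√0.0013) = 3.688.
Trying y = 1.18 m: A R^(2/3) = 4.765 — high.
Trying y = 0.835 m: A R^(2/3) = 2.507 — low.
Trying y = 1.03 m: A R^(2/3) = 3.691 — close enough.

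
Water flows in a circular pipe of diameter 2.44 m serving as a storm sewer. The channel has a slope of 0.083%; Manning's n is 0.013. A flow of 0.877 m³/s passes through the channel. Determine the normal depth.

y_n = 0.565 m

Manning's equation rearranged: A R^(2/3) = nQ / (1·√S) = 0.013 × 0.877 / (√0.00083) = 0.3957.
Try y = 0.67 m: A R^(2/3) = 0.5543 — too large.
Try y = 0.408 m: A R^(2/3) = 0.2044 — too small.
Try y = 0.565 m: A R^(2/3) = 0.3955 — matches.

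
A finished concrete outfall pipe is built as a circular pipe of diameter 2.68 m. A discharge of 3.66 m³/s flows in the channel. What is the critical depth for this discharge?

At critical depth, Q² T / (g A³) = 1, i.e. A³/T = Q²/g = 3.66²/9.81 = 1.366.
Try y = 0.959 m: A³/T = 2.321 — too large.
Try y = 0.577 m: A³/T = 0.3225 — too small.
Try y = 0.836 m: A³/T = 1.366 — ≈ 1.366.

y_c = 0.836 m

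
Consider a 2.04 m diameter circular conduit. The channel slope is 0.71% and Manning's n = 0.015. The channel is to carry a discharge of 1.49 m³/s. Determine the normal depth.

y_n = 0.491 m

Manning's equation rearranged: A R^(2/3) = nQ / (1·√S) = 0.015 × 1.49 / (√0.0071) = 0.2652.
Trying y = 0.589 m: A R^(2/3) = 0.3793 — over.
Trying y = 0.432 m: A R^(2/3) = 0.2051 — short.
Trying y = 0.491 m: A R^(2/3) = 0.265 — ≈ 0.2652.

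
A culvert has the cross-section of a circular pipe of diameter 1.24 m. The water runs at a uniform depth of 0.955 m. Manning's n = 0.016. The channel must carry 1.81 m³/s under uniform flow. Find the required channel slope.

S = 0.0031

For a circular section of diameter D = 1.24 m at depth y = 0.955 m, the central angle is θ = 2 arccos(1 − 2y/D) = 4.283 rad. Then A = (D²/8)(θ − sin θ) = 0.998 m² and P = Dθ/2 = 2.656 m.
Hydraulic radius R = A/P = 0.998/2.656 = 0.3758 m.
From Manning's equation, S = [nQ / (1 A R^(2/3))]² = [0.016 × 1.81 / (1 × 0.998 × 0.3758^(2/3))]² = 0.0031.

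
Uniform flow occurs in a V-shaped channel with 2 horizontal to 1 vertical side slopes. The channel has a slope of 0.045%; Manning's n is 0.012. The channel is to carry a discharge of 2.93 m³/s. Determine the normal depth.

y_n = 1.14 m

Manning's equation rearranged: A R^(2/3) = nQ / (1·√S) = 0.012 × 2.93 / (√0.00045) = 1.657.
At y = 1.3 m: A R^(2/3) = 2.354 — high.
At y = 1.14 m: A R^(2/3) = 1.659 — close enough.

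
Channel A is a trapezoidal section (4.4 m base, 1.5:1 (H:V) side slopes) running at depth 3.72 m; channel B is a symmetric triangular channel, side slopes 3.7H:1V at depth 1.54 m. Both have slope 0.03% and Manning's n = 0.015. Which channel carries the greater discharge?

channel A

Channel A: With bottom width b = 4.4 m and side slope z = 1.5: A = (b + zy)y = (4.4 + 1.5×3.72)×3.72 = 37.13 m²; P = b + 2y√(1+z²) = 4.4 + 2×3.72×1.803 = 17.81 m. Hydraulic radius R = A/P = 37.13/17.81 = 2.084 m. Q_A = (1/0.015)·37.13·2.084^(2/3)·√0.0003 = 69.95 m³/s.
Channel B: For a triangular section with side slope z = 3.7: A = zy² = 3.7×1.54² = 8.775 m²; P = 2y√(1+z²) = 2×1.54×3.833 = 11.8 m. Hydraulic radius R = A/P = 8.775/11.8 = 0.7433 m. Q_B = (1/0.015)·8.775·0.7433^(2/3)·√0.0003 = 8.314 m³/s.
Q_A = 69.95 m³/s vs Q_B = 8.314 m³/s, so channel A carries more.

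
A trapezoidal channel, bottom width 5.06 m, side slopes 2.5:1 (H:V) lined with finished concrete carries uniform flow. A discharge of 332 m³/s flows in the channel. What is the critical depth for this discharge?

y_c = 4.25 m

At critical depth, Q² T / (g A³) = 1, i.e. A³/T = Q²/g = 332²/9.81 = 11240.
Trying y = 4.67 m: A³/T = 16800 — high.
Trying y = 4.25 m: A³/T = 11260 — ≈ 11240.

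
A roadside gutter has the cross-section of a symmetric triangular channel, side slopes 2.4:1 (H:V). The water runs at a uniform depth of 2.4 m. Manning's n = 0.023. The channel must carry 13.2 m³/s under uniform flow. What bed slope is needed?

For a triangular section with side slope z = 2.4: A = zy² = 2.4×2.4² = 13.82 m²; P = 2y√(1+z²) = 2×2.4×2.6 = 12.48 m.
Hydraulic radius R = A/P = 13.82/12.48 = 1.108 m.
From Manning's equation, S = [nQ / (1 A R^(2/3))]² = [0.023 × 13.2 / (1 × 13.82 × 1.108^(2/3))]² = 0.000421.

S = 0.000421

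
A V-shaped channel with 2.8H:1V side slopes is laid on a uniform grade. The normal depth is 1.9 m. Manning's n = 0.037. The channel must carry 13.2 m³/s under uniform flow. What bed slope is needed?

For a triangular section with side slope z = 2.8: A = zy² = 2.8×1.9² = 10.11 m²; P = 2y√(1+z²) = 2×1.9×2.973 = 11.3 m.
Hydraulic radius R = A/P = 10.11/11.3 = 0.8947 m.
From Manning's equation, S = [nQ / (1 A R^(2/3))]² = [0.037 × 13.2 / (1 × 10.11 × 0.8947^(2/3))]² = 0.00271.

S = 0.00271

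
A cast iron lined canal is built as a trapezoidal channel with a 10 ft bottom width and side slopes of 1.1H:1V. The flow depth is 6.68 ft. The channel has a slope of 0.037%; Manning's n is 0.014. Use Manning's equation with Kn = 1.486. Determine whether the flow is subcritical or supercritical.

subcritical

With bottom width b = 10 ft and side slope z = 1.1: A = (b + zy)y = (10 + 1.1×6.68)×6.68 = 115.9 ft²; P = b + 2y√(1+z²) = 10 + 2×6.68×1.487 = 29.86 ft.
Hydraulic radius R = A/P = 115.9/29.86 = 3.881 ft.
V = (1.486/n) R^(2/3) √S = (1.486/0.014) × 3.881^(2/3) × √0.00037 = 5.042 ft/s. Hydraulic depth D_h = A/T = 115.9/24.7 = 4.692 ft.
Froude number Fr = V/√(g·D_h) = 5.042/√(32.2×4.692) = 0.41, which is less than 1, so the flow is subcritical.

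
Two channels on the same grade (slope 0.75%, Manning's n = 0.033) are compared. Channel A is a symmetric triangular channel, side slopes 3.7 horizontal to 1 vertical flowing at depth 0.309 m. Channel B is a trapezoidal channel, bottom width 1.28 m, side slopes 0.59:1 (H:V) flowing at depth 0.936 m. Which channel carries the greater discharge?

Channel A: For a triangular section with side slope z = 3.7: A = zy² = 3.7×0.309² = 0.3533 m²; P = 2y√(1+z²) = 2×0.309×3.833 = 2.369 m. Hydraulic radius R = A/P = 0.3533/2.369 = 0.1491 m. Q_A = (1/0.033)·0.3533·0.1491^(2/3)·√0.0075 = 0.2607 m³/s.
Channel B: With bottom width b = 1.28 m and side slope z = 0.59: A = (b + zy)y = (1.28 + 0.59×0.936)×0.936 = 1.715 m²; P = b + 2y√(1+z²) = 1.28 + 2×0.936×1.161 = 3.454 m. Hydraulic radius R = A/P = 1.715/3.454 = 0.4966 m. Q_B = (1/0.033)·1.715·0.4966^(2/3)·√0.0075 = 2.822 m³/s.
Q_A = 0.2607 m³/s vs Q_B = 2.822 m³/s, so channel B carries more.

channel B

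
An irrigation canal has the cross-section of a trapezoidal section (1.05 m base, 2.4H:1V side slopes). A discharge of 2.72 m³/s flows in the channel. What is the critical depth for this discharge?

y_c = 0.583 m

At critical depth, Q² T / (g A³) = 1, i.e. A³/T = Q²/g = 2.72²/9.81 = 0.7542.
At y = 0.484 m: A³/T = 0.3636 — low.
At y = 0.696 m: A³/T = 1.546 — high.
At y = 0.583 m: A³/T = 0.7565 — matches.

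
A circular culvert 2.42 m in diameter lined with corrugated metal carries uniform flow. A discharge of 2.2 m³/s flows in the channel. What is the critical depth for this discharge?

At critical depth, Q² T / (g A³) = 1, i.e. A³/T = Q²/g = 2.2²/9.81 = 0.4934.
Trying y = 0.73 m: A³/T = 0.7199 — over.
Trying y = 0.662 m: A³/T = 0.4926 — close enough.

y_c = 0.662 m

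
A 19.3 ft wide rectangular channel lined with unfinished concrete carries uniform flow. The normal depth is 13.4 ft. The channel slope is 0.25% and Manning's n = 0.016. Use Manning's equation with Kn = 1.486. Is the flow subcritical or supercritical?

subcritical

Flow area A = b·y = 19.3 × 13.4 = 258.6 ft². Wetted perimeter P = b + 2y = 19.3 + 2×13.4 = 46.1 ft.
Hydraulic radius R = A/P = 258.6/46.1 = 5.61 ft.
V = (1.486/n) R^(2/3) √S = (1.486/0.016) × 5.61^(2/3) × √0.0025 = 14.66 ft/s. Hydraulic depth D_h = A/T = 258.6/19.3 = 13.4 ft.
Froude number Fr = V/√(g·D_h) = 14.66/√(32.2×13.4) = 0.706, which is less than 1, so the flow is subcritical.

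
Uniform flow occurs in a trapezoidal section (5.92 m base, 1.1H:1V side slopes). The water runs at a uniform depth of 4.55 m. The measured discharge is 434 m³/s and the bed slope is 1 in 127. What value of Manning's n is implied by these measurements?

n = 0.019

With bottom width b = 5.92 m and side slope z = 1.1: A = (b + zy)y = (5.92 + 1.1×4.55)×4.55 = 49.71 m²; P = b + 2y√(1+z²) = 5.92 + 2×4.55×1.487 = 19.45 m.
Hydraulic radius R = A/P = 49.71/19.45 = 2.556 m.
Rearranging Manning's equation: n = (1/Q) A R^(2/3) S^(1/2) = (1/434) × 49.71 × 2.556^(2/3) × √0.007874 = 0.019.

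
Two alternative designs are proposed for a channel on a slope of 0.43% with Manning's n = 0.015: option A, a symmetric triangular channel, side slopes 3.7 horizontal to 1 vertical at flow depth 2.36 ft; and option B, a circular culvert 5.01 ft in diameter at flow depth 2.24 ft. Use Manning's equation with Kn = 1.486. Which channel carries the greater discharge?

channel A

Channel A: For a triangular section with side slope z = 3.7: A = zy² = 3.7×2.36² = 20.61 ft²; P = 2y√(1+z²) = 2×2.36×3.833 = 18.09 ft. Hydraulic radius R = A/P = 20.61/18.09 = 1.139 ft. Q_A = (1.486/0.015)·20.61·1.139^(2/3)·√0.0043 = 146 ft³/s.
Channel B: For a circular section of diameter D = 5.01 ft at depth y = 2.24 ft, the central angle is θ = 2 arccos(1 − 2y/D) = 2.93 rad. Then A = (D²/8)(θ − sin θ) = 8.532 ft² and P = Dθ/2 = 7.339 ft. Hydraulic radius R = A/P = 8.532/7.339 = 1.163 ft. Q_B = (1.486/0.015)·8.532·1.163^(2/3)·√0.0043 = 61.28 ft³/s.
Q_A = 146 ft³/s vs Q_B = 61.28 ft³/s, so channel A carries more.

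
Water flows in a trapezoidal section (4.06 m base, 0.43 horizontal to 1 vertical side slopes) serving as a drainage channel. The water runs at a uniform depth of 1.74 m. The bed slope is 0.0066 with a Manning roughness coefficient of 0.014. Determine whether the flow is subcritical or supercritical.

supercritical

With bottom width b = 4.06 m and side slope z = 0.43: A = (b + zy)y = (4.06 + 0.43×1.74)×1.74 = 8.366 m²; P = b + 2y√(1+z²) = 4.06 + 2×1.74×1.089 = 7.848 m.
Hydraulic radius R = A/P = 8.366/7.848 = 1.066 m.
V = (1/n) R^(2/3) √S = (1/0.014) × 1.066^(2/3) × √0.0066 = 6.056 m/s. Hydraulic depth D_h = A/T = 8.366/5.556 = 1.506 m.
Froude number Fr = V/√(g·D_h) = 6.056/√(9.81×1.506) = 1.58, which is greater than 1, so the flow is supercritical.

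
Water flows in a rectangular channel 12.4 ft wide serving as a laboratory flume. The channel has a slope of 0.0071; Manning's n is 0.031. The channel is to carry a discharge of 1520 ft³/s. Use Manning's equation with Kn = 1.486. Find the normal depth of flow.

y_n = 11.9 ft

Manning's equation rearranged: A R^(2/3) = nQ / (1.486·√S) = 0.031 × 1520 / (1.486 × √0.0071) = 376.3.
Try y = 10.6 ft: A R^(2/3) = 326.3 — low.
Try y = 11.9 ft: A R^(2/3) = 376.5 — ≈ 376.3.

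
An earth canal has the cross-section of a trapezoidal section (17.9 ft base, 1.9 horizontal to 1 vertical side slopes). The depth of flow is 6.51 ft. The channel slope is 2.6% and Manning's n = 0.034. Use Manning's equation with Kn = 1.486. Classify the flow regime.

With bottom width b = 17.9 ft and side slope z = 1.9: A = (b + zy)y = (17.9 + 1.9×6.51)×6.51 = 197.1 ft²; P = b + 2y√(1+z²) = 17.9 + 2×6.51×2.147 = 45.86 ft.
Hydraulic radius R = A/P = 197.1/45.86 = 4.297 ft.
V = (1.486/n) R^(2/3) √S = (1.486/0.034) × 4.297^(2/3) × √0.026 = 18.63 ft/s. Hydraulic depth D_h = A/T = 197.1/42.64 = 4.621 ft.
Froude number Fr = V/√(g·D_h) = 18.63/√(32.2×4.621) = 1.53, which is greater than 1, so the flow is supercritical.

supercritical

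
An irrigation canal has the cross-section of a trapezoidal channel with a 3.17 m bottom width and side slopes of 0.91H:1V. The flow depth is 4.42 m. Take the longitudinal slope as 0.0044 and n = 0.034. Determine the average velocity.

V = 3.2 m/s

With bottom width b = 3.17 m and side slope z = 0.91: A = (b + zy)y = (3.17 + 0.91×4.42)×4.42 = 31.79 m²; P = b + 2y√(1+z²) = 3.17 + 2×4.42×1.352 = 15.12 m.
Hydraulic radius R = A/P = 31.79/15.12 = 2.102 m.
From Manning's equation, V = (1/n) R^(2/3) S^(1/2) = (1/0.034) × 2.102^(2/3) × 0.0044^(1/2) = 3.2 m/s.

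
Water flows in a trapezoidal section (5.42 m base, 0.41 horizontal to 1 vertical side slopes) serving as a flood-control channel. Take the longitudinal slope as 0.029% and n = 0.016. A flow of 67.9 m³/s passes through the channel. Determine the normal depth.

y_n = 4.94 m

Manning's equation rearranged: A R^(2/3) = nQ / (1·√S) = 0.016 × 67.9 / (√0.00029) = 63.8.
Try y = 3.69 m: A R^(2/3) = 39.38 — short.
Try y = 6.11 m: A R^(2/3) = 91.55 — over.
Try y = 4.94 m: A R^(2/3) = 63.8 — ≈ 63.8.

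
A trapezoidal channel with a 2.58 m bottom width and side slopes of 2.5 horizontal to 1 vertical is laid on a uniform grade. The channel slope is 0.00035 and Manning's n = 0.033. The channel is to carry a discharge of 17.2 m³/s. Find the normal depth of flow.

y_n = 2.62 m

Manning's equation rearranged: A R^(2/3) = nQ / (1·√S) = 0.033 × 17.2 / (√0.00035) = 30.34.
At y = 2.3 m: A R^(2/3) = 22.59 — low.
At y = 3.29 m: A R^(2/3) = 51.65 — high.
At y = 2.62 m: A R^(2/3) = 30.41 — ≈ 30.34.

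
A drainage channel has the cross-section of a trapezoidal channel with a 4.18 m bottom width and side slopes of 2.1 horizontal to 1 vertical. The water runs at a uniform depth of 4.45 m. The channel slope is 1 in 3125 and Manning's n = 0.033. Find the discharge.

With bottom width b = 4.18 m and side slope z = 2.1: A = (b + zy)y = (4.18 + 2.1×4.45)×4.45 = 60.19 m²; P = b + 2y√(1+z²) = 4.18 + 2×4.45×2.326 = 24.88 m.
Hydraulic radius R = A/P = 60.19/24.88 = 2.419 m.
Manning's equation: Q = (1/n) A R^(2/3) S^(1/2) = (1/0.033) × 60.19 × 2.419^(2/3) × 0.00032^(1/2) = 58.8 m³/s.

Q = 58.8 m³/s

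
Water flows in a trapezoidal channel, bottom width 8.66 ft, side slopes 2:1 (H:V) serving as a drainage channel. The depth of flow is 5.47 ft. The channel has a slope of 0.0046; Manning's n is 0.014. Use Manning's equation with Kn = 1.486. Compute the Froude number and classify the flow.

supercritical

With bottom width b = 8.66 ft and side slope z = 2: A = (b + zy)y = (8.66 + 2×5.47)×5.47 = 107.2 ft²; P = b + 2y√(1+z²) = 8.66 + 2×5.47×2.236 = 33.12 ft.
Hydraulic radius R = A/P = 107.2/33.12 = 3.237 ft.
V = (1.486/n) R^(2/3) √S = (1.486/0.014) × 3.237^(2/3) × √0.0046 = 15.75 ft/s. Hydraulic depth D_h = A/T = 107.2/30.54 = 3.511 ft.
Froude number Fr = V/√(g·D_h) = 15.75/√(32.2×3.511) = 1.48, which is greater than 1, so the flow is supercritical.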